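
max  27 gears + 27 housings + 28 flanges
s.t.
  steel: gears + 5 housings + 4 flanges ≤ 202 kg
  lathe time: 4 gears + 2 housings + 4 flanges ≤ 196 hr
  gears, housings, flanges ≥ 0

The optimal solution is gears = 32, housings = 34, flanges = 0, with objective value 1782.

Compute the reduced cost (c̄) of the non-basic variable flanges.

-8

At the optimum: steel uses 202 of 202 (binding); lathe time uses 196 of 196 (binding).
The binding rows give the dual system: 1·y_steel + 4·y_lathe time = 27 and 5·y_steel + 2·y_lathe time = 27.
Solving: y_steel = 3, y_lathe time = 6.
Reduced cost of flanges: c₃ − yᵀa₃ = 28 − (3·4 + 6·4) = 28 − 36 = -8.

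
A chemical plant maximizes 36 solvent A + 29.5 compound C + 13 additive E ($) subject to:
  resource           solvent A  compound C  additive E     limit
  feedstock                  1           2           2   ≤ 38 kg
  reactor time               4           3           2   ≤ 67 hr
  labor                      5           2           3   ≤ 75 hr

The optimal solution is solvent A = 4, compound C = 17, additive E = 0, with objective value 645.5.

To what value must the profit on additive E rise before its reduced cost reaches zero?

At the optimum: feedstock uses 38 of 38 (binding); reactor time uses 67 of 67 (binding); labor uses 54 of 75 (slack = 21).
By complementary slackness, y = 0 for the non-binding constraint.
The binding rows give the dual system: 1·y_feedstock + 4·y_reactor time = 36 and 2·y_feedstock + 3·y_reactor time = 29.5.
Solving: y_feedstock = 2, y_reactor time = 8.5.
additive E enters the basis when its profit ≥ yᵀa₃ = 2·2 + 8.5·2 = 21.

21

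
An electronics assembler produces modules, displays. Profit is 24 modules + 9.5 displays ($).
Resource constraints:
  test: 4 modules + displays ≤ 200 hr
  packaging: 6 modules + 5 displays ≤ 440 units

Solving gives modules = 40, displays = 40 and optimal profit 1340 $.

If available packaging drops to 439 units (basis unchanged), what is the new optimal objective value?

1339

Check each constraint at x*: test 200/200 (tight); packaging 440/440 (tight).
The binding rows give the dual system: 4·y_test + 6·y_packaging = 24 and 1·y_test + 5·y_packaging = 9.5.
This yields shadow prices y_test = 4.5, y_packaging = 1.
Δz = y_packaging·Δb = 1 × (-1) = -1, so new z* = 1340 − 1 = 1339.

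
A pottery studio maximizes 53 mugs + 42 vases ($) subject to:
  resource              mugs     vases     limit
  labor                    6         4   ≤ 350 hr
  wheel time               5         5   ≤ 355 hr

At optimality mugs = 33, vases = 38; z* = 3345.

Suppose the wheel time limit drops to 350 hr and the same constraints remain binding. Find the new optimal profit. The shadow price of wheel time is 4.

Δb = -5, so new z* = 3345 + (4)·(-5) = 3345 − 20 = 3325.

3325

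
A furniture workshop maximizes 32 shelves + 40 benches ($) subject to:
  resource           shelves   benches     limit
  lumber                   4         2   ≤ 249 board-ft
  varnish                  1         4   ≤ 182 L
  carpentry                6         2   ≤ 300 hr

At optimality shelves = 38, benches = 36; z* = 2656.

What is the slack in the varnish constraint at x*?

varnish used = 1·38 + 4·36 = 182; slack = 182 − 182 = 0.

0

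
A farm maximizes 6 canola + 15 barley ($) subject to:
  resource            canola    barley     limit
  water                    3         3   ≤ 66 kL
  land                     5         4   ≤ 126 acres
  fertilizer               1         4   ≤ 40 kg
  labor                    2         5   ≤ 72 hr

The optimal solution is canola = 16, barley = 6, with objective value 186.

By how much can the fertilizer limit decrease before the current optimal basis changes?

Binding constraints: water, fertilizer. The basis is B = [[3,3],[1,4]] with det 9.
Per unit decrease in fertilizer, x* moves by d = (0.3333, -0.3333).
The basis stays optimal until barley reaches 0; allowable decrease = 18 kg.

18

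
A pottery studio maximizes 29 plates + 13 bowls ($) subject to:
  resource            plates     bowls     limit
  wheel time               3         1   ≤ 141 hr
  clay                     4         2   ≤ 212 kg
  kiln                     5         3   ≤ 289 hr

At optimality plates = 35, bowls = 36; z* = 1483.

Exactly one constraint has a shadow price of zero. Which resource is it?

kiln

wheel time: 141/141 (binding)
clay: 212/212 (binding)
kiln: 283/289 (slack 6)
By complementary slackness, a constraint with positive slack has shadow price 0 → kiln.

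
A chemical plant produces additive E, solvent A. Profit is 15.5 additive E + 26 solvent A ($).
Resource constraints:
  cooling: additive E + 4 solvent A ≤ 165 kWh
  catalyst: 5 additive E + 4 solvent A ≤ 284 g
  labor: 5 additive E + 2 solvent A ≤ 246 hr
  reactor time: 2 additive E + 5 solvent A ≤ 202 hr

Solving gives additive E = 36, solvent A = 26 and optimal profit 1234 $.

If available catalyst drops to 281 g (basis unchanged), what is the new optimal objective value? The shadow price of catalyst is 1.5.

Δb = -3, so new z* = 1234 + (1.5)·(-3) = 1234 − 4.5 = 1229.5.

1229.5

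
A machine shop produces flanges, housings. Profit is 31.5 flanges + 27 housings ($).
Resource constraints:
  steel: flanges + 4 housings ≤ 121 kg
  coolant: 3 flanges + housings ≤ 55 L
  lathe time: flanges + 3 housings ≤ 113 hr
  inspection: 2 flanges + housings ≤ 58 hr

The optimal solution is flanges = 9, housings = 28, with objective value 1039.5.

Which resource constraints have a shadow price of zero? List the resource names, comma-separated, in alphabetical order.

inspection, lathe time

steel: 121/121 (binding)
coolant: 55/55 (binding)
lathe time: 93/113 (slack 20)
inspection: 46/58 (slack 12)
By complementary slackness, a constraint with positive slack has shadow price 0 → inspection, lathe time.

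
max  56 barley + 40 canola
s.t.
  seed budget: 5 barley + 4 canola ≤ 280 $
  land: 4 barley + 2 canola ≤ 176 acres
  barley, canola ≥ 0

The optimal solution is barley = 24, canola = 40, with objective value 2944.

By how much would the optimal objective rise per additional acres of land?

4

At the optimum: seed budget uses 280 of 280 (binding); land uses 176 of 176 (binding).
The binding rows give the dual system: 5·y_seed budget + 4·y_land = 56 and 4·y_seed budget + 2·y_land = 40.
This yields shadow prices y_seed budget = 8, y_land = 4.
Shadow price of land = 4.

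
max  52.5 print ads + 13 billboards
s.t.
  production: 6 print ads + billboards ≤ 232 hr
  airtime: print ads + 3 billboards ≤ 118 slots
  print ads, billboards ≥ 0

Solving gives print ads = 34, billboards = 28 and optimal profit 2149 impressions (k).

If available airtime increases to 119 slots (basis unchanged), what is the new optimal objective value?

Both production and airtime are binding at x*.
From A_Bᵀ y = c: 6·y_production + 1·y_airtime = 52.5; 1·y_production + 3·y_airtime = 13.
This yields shadow prices y_production = 8.5, y_airtime = 1.5.
Δz = y_airtime·Δb = 1.5 × (1) = 1.5, so new z* = 2149 + 1.5 = 2150.5.

2150.5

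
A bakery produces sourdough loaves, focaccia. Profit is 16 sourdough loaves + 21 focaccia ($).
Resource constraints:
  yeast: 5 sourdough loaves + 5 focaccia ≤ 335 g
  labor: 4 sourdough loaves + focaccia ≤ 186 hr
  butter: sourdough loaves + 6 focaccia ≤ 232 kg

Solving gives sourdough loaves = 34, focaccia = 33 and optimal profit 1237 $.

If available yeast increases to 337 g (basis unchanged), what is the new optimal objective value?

1243

At the optimum: yeast uses 335 of 335 (binding); labor uses 169 of 186 (slack = 17); butter uses 232 of 232 (binding).
Slack constraints have shadow price 0 (complementary slackness).
From A_Bᵀ y = c: 5·y_yeast + 1·y_butter = 16; 5·y_yeast + 6·y_butter = 21.
This yields shadow prices y_yeast = 3, y_butter = 1.
Δz = y_yeast·Δb = 3 × (2) = 6, so new z* = 1237 + 6 = 1243.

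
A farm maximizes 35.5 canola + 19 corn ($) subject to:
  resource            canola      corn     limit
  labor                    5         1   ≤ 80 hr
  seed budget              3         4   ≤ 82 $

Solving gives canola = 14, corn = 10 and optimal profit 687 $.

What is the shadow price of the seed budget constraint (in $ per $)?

Both labor and seed budget are binding at x*.
The binding rows give the dual system: 5·y_labor + 3·y_seed budget = 35.5 and 1·y_labor + 4·y_seed budget = 19.
→ y_labor = 5 and y_seed budget = 3.5.
Shadow price of seed budget = 3.5.

3.5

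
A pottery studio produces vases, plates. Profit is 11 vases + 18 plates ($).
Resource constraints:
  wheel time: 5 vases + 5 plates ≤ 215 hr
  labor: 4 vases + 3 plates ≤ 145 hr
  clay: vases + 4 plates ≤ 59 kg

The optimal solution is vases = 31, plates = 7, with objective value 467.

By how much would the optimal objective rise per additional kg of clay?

3

Check each constraint at x*: wheel time 190/215 (slack 25); labor 145/145 (tight); clay 59/59 (tight).
Since wheel time is not tight, its dual is 0.
Dual feasibility on the basic columns requires 4·y_labor + 1·y_clay = 11, 3·y_labor + 4·y_clay = 18.
This yields shadow prices y_labor = 2, y_clay = 3.
Shadow price of clay = 3.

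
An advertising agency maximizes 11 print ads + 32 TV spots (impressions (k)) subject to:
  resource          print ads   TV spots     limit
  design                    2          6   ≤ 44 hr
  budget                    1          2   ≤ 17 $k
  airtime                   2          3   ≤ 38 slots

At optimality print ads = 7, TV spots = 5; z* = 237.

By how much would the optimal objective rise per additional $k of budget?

Check each constraint at x*: design 44/44 (tight); budget 17/17 (tight); airtime 29/38 (slack 9).
By complementary slackness, y = 0 for the non-binding constraint.
From A_Bᵀ y = c: 2·y_design + 1·y_budget = 11; 6·y_design + 2·y_budget = 32.
This yields shadow prices y_design = 5, y_budget = 1.
Shadow price of budget = 1.

1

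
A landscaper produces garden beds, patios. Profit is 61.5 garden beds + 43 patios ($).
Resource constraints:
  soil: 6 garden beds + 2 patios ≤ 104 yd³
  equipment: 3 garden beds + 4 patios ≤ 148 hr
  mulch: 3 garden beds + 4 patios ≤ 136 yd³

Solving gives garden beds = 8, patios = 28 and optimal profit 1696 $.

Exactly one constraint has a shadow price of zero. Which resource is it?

soil: 104/104 (binding)
equipment: 136/148 (slack 12)
mulch: 136/136 (binding)
By complementary slackness, a constraint with positive slack has shadow price 0 → equipment.

equipment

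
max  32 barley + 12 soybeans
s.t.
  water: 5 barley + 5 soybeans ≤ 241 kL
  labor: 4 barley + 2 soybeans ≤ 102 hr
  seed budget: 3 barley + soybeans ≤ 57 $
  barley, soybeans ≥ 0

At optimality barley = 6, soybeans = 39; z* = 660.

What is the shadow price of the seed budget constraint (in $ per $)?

8

Binding: labor and seed budget. Non-binding: water (16 unused).
By complementary slackness, y = 0 for the non-binding constraint.
From A_Bᵀ y = c: 4·y_labor + 3·y_seed budget = 32; 2·y_labor + 1·y_seed budget = 12.
→ y_labor = 2 and y_seed budget = 8.
Shadow price of seed budget = 8.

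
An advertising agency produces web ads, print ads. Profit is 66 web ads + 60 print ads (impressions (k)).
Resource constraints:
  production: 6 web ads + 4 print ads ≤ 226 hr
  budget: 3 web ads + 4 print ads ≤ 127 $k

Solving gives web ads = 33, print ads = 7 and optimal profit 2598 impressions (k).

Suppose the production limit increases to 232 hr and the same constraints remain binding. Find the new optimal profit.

At the optimum: production uses 226 of 226 (binding); budget uses 127 of 127 (binding).
Dual feasibility on the basic columns requires 6·y_production + 3·y_budget = 66, 4·y_production + 4·y_budget = 60.
This yields shadow prices y_production = 7, y_budget = 8.
Δz = y_production·Δb = 7 × (6) = 42, so new z* = 2598 + 42 = 2640.

2640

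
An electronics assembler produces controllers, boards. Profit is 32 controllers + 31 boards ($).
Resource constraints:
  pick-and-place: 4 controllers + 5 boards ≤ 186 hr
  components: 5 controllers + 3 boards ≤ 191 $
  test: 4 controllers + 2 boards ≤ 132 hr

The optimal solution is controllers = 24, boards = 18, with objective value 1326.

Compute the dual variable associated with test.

3

Binding: pick-and-place and test. Non-binding: components (17 unused).
By complementary slackness, y = 0 for the non-binding constraint.
Dual feasibility on the basic columns requires 4·y_pick-and-place + 4·y_test = 32, 5·y_pick-and-place + 2·y_test = 31.
→ y_pick-and-place = 5 and y_test = 3.
Shadow price of test = 3.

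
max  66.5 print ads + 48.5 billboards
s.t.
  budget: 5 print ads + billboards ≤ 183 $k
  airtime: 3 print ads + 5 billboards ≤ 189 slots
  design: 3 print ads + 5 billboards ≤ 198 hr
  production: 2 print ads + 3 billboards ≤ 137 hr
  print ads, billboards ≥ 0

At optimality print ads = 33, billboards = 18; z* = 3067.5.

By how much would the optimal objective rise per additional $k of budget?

Check each constraint at x*: budget 183/183 (tight); airtime 189/189 (tight); design 189/198 (slack 9); production 120/137 (slack 17).
By complementary slackness, y = 0 for the non-binding constraints.
From A_Bᵀ y = c: 5·y_budget + 3·y_airtime = 66.5; 1·y_budget + 5·y_airtime = 48.5.
Solving: y_budget = 8.5, y_airtime = 8.
Shadow price of budget = 8.5.

8.5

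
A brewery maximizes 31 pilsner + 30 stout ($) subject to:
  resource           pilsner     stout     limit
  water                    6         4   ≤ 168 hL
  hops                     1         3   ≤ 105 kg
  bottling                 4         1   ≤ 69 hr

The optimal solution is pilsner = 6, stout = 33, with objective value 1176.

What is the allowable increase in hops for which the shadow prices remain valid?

21

Binding constraints: water, hops. The basis is B = [[6,4],[1,3]] with det 14.
Per unit increase in hops, x* moves by d = (-0.2857, 0.4286).
The basis stays optimal until pilsner reaches 0; allowable increase = 21 kg.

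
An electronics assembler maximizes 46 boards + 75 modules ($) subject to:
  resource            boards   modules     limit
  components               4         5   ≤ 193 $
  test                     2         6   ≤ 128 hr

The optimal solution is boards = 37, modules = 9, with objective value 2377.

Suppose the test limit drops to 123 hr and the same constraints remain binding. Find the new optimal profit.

Check each constraint at x*: components 193/193 (tight); test 128/128 (tight).
From A_Bᵀ y = c: 4·y_components + 2·y_test = 46; 5·y_components + 6·y_test = 75.
→ y_components = 9 and y_test = 5.
Δz = y_test·Δb = 5 × (-5) = -25, so new z* = 2377 − 25 = 2352.

2352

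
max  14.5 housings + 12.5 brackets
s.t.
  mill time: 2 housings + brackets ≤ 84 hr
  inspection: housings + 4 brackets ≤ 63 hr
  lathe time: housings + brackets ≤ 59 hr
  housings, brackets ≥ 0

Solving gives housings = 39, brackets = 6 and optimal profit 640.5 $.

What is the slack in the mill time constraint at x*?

0

mill time used = 2·39 + 1·6 = 84; slack = 84 − 84 = 0.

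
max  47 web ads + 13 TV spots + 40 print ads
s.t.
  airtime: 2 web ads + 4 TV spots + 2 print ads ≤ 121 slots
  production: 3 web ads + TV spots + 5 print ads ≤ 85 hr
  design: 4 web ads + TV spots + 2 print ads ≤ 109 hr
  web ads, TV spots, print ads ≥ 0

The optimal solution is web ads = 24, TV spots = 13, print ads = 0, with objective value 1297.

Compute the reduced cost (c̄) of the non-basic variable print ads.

Binding: production and design. Non-binding: airtime (21 unused).
By complementary slackness, y = 0 for the non-binding constraint.
Dual feasibility on the basic columns requires 3·y_production + 4·y_design = 47, 1·y_production + 1·y_design = 13.
Solving: y_production = 5, y_design = 8.
Reduced cost of print ads: c₃ − yᵀa₃ = 40 − (5·5 + 8·2) = 40 − 41 = -1.

-1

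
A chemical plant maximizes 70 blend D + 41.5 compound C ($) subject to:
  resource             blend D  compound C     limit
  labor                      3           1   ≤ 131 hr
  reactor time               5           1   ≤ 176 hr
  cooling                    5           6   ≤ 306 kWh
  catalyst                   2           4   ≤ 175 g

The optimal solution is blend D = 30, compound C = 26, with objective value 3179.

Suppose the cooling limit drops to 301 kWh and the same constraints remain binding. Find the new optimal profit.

Binding: reactor time and cooling. Non-binding: labor (15 unused), catalyst (11 unused).
By complementary slackness, y = 0 for the non-binding constraints.
Dual feasibility on the basic columns requires 5·y_reactor time + 5·y_cooling = 70, 1·y_reactor time + 6·y_cooling = 41.5.
Solving: y_reactor time = 8.5, y_cooling = 5.5.
Δz = y_cooling·Δb = 5.5 × (-5) = -27.5, so new z* = 3179 − 27.5 = 3151.5.

3151.5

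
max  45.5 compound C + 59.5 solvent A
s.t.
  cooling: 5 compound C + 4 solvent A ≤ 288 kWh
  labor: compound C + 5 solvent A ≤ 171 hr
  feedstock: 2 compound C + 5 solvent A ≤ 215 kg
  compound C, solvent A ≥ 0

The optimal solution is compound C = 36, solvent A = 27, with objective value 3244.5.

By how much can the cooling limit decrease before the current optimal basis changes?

151.2

Binding constraints: cooling, labor. The basis is B = [[5,4],[1,5]] with det 21.
Per unit decrease in cooling, x* moves by d = (-0.2381, 0.0476).
The basis stays optimal until compound C reaches 0; allowable decrease = 151.2 kWh.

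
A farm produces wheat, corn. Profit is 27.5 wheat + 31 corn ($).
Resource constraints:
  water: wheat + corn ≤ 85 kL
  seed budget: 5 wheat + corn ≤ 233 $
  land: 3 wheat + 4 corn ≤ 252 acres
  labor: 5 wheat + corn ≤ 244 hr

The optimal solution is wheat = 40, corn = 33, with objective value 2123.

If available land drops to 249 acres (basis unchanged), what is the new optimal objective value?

Binding: seed budget and land. Non-binding: water (12 unused), labor (11 unused).
Since water, labor are not tight, their duals are 0.
Dual feasibility on the basic columns requires 5·y_seed budget + 3·y_land = 27.5, 1·y_seed budget + 4·y_land = 31.
This yields shadow prices y_seed budget = 1, y_land = 7.5.
Δz = y_land·Δb = 7.5 × (-3) = -22.5, so new z* = 2123 − 22.5 = 2100.5.

2100.5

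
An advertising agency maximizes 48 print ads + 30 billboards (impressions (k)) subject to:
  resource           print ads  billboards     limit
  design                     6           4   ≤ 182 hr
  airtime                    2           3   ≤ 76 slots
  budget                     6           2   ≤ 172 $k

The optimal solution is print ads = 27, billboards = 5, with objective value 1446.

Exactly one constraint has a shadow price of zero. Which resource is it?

airtime

design: 182/182 (binding)
airtime: 69/76 (slack 7)
budget: 172/172 (binding)
By complementary slackness, a constraint with positive slack has shadow price 0 → airtime.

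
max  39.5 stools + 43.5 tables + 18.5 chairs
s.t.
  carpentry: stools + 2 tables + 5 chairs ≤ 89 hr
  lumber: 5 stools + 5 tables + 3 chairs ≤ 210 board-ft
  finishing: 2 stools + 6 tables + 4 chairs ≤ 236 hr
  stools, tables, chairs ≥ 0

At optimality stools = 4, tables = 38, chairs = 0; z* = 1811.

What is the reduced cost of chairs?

At the optimum: carpentry uses 80 of 89 (slack = 9); lumber uses 210 of 210 (binding); finishing uses 236 of 236 (binding).
By complementary slackness, y = 0 for the non-binding constraint.
From A_Bᵀ y = c: 5·y_lumber + 2·y_finishing = 39.5; 5·y_lumber + 6·y_finishing = 43.5.
This yields shadow prices y_lumber = 7.5, y_finishing = 1.
Reduced cost of chairs: c₃ − yᵀa₃ = 18.5 − (7.5·3 + 1·4) = 18.5 − 26.5 = -8.

-8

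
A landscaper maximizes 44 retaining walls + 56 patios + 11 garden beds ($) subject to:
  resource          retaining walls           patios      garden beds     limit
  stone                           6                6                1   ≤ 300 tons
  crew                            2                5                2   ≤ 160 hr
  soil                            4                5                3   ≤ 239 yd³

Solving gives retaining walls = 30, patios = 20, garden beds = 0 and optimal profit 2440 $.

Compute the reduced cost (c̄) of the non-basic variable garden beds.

-3

At the optimum: stone uses 300 of 300 (binding); crew uses 160 of 160 (binding); soil uses 220 of 239 (slack = 19).
Since soil is not tight, its dual is 0.
From A_Bᵀ y = c: 6·y_stone + 2·y_crew = 44; 6·y_stone + 5·y_crew = 56.
→ y_stone = 6 and y_crew = 4.
Reduced cost of garden beds: c₃ − yᵀa₃ = 11 − (6·1 + 4·2) = 11 − 14 = -3.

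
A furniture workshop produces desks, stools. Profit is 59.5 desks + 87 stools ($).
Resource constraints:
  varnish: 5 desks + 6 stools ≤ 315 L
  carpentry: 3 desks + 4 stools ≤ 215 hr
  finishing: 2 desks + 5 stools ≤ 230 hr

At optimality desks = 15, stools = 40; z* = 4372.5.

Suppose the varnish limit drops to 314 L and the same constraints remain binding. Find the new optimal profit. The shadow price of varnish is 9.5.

Δb = -1, so new z* = 4372.5 + (9.5)·(-1) = 4372.5 − 9.5 = 4363.

4363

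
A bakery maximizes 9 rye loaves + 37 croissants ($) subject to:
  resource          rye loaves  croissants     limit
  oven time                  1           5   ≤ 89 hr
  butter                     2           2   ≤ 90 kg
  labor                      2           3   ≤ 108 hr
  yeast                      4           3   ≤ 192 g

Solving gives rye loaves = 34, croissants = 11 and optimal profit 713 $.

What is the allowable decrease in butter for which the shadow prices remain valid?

Binding constraints: oven time, butter. The basis is B = [[1,5],[2,2]] with det -8.
Per unit decrease in butter, x* moves by d = (-0.625, 0.125).
The basis stays optimal until rye loaves reaches 0; allowable decrease = 54.4 kg.

54.4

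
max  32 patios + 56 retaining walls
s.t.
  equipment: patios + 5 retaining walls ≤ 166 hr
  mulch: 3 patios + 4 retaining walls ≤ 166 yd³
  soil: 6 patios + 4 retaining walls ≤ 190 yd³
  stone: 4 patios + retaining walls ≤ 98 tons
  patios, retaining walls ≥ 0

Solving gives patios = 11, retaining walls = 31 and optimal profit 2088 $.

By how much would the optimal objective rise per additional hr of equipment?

8

Binding: equipment and soil. Non-binding: mulch (9 unused), stone (23 unused).
Since mulch, stone are not tight, their duals are 0.
From A_Bᵀ y = c: 1·y_equipment + 6·y_soil = 32; 5·y_equipment + 4·y_soil = 56.
This yields shadow prices y_equipment = 8, y_soil = 4.
Shadow price of equipment = 8.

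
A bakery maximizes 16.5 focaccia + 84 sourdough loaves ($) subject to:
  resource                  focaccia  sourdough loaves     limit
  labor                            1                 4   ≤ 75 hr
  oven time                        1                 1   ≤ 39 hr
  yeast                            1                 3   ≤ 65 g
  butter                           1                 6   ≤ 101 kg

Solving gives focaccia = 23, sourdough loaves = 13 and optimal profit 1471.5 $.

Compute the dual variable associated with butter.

9

At the optimum: labor uses 75 of 75 (binding); oven time uses 36 of 39 (slack = 3); yeast uses 62 of 65 (slack = 3); butter uses 101 of 101 (binding).
By complementary slackness, y = 0 for the non-binding constraints.
The binding rows give the dual system: 1·y_labor + 1·y_butter = 16.5 and 4·y_labor + 6·y_butter = 84.
Solving: y_labor = 7.5, y_butter = 9.
Shadow price of butter = 9.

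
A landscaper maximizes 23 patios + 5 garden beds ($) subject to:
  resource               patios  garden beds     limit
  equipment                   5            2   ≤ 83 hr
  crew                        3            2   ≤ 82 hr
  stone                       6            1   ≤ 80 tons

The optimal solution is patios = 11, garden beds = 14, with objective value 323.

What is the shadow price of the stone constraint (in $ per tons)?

Check each constraint at x*: equipment 83/83 (tight); crew 61/82 (slack 21); stone 80/80 (tight).
Slack constraints have shadow price 0 (complementary slackness).
From A_Bᵀ y = c: 5·y_equipment + 6·y_stone = 23; 2·y_equipment + 1·y_stone = 5.
Solving: y_equipment = 1, y_stone = 3.
Shadow price of stone = 3.

3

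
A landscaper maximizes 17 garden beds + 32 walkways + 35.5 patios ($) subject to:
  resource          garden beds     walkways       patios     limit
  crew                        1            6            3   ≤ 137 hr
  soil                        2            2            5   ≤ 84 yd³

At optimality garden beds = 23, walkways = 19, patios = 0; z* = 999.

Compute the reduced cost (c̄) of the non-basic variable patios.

Both crew and soil are binding at x*.
Dual feasibility on the basic columns requires 1·y_crew + 2·y_soil = 17, 6·y_crew + 2·y_soil = 32.
This yields shadow prices y_crew = 3, y_soil = 7.
Reduced cost of patios: c₃ − yᵀa₃ = 35.5 − (3·3 + 7·5) = 35.5 − 44 = -8.5.

-8.5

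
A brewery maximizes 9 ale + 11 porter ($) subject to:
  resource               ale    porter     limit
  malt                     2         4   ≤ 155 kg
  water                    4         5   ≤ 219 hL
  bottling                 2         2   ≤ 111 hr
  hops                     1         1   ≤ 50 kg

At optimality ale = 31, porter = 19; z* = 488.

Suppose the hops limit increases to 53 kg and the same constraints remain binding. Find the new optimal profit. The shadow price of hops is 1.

491

Δb = 3, so new z* = 488 + (1)·(3) = 488 + 3 = 491.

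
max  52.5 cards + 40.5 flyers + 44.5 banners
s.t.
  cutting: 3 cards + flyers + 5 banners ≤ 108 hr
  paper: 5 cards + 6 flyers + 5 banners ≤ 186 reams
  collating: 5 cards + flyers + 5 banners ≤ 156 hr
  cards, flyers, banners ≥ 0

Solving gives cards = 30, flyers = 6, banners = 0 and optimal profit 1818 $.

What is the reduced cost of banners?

-8

At the optimum: cutting uses 96 of 108 (slack = 12); paper uses 186 of 186 (binding); collating uses 156 of 156 (binding).
Since cutting is not tight, its dual is 0.
From A_Bᵀ y = c: 5·y_paper + 5·y_collating = 52.5; 6·y_paper + 1·y_collating = 40.5.
→ y_paper = 6 and y_collating = 4.5.
Reduced cost of banners: c₃ − yᵀa₃ = 44.5 − (6·5 + 4.5·5) = 44.5 − 52.5 = -8.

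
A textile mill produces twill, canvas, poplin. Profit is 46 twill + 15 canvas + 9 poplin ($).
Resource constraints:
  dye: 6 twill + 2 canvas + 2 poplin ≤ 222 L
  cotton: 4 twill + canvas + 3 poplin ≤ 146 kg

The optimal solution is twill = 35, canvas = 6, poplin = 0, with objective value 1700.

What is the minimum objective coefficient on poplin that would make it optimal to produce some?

Check each constraint at x*: dye 222/222 (tight); cotton 146/146 (tight).
The binding rows give the dual system: 6·y_dye + 4·y_cotton = 46 and 2·y_dye + 1·y_cotton = 15.
This yields shadow prices y_dye = 7, y_cotton = 1.
poplin enters the basis when its profit ≥ yᵀa₃ = 7·2 + 1·3 = 17.

17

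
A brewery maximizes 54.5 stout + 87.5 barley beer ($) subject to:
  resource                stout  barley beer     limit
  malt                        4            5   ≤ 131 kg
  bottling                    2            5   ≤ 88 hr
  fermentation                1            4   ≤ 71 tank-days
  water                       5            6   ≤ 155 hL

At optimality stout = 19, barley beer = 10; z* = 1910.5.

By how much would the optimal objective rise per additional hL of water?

7.5

At the optimum: malt uses 126 of 131 (slack = 5); bottling uses 88 of 88 (binding); fermentation uses 59 of 71 (slack = 12); water uses 155 of 155 (binding).
By complementary slackness, y = 0 for the non-binding constraints.
From A_Bᵀ y = c: 2·y_bottling + 5·y_water = 54.5; 5·y_bottling + 6·y_water = 87.5.
Solving: y_bottling = 8.5, y_water = 7.5.
Shadow price of water = 7.5.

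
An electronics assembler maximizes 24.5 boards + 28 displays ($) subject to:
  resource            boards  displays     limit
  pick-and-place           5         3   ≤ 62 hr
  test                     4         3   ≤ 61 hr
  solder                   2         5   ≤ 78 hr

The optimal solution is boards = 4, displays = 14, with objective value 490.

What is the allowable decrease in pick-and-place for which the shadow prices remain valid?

Binding constraints: pick-and-place, solder. The basis is B = [[5,3],[2,5]] with det 19.
Per unit decrease in pick-and-place, x* moves by d = (-0.2632, 0.1053).
The basis stays optimal until boards reaches 0; allowable decrease = 15.2 hr.

15.2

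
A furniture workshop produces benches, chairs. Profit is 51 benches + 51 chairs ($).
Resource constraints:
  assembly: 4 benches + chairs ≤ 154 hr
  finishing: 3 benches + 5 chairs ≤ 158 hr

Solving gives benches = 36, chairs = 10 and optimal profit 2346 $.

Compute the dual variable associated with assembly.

Check each constraint at x*: assembly 154/154 (tight); finishing 158/158 (tight).
From A_Bᵀ y = c: 4·y_assembly + 3·y_finishing = 51; 1·y_assembly + 5·y_finishing = 51.
Solving: y_assembly = 6, y_finishing = 9.
Shadow price of assembly = 6.

6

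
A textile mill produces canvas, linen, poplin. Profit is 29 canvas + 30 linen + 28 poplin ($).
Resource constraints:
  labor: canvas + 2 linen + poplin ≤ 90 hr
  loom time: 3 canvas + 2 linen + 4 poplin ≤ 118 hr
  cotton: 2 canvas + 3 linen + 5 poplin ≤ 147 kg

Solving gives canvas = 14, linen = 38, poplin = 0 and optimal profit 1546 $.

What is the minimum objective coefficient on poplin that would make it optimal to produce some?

Check each constraint at x*: labor 90/90 (tight); loom time 118/118 (tight); cotton 142/147 (slack 5).
Slack constraints have shadow price 0 (complementary slackness).
The binding rows give the dual system: 1·y_labor + 3·y_loom time = 29 and 2·y_labor + 2·y_loom time = 30.
→ y_labor = 8 and y_loom time = 7.
poplin enters the basis when its profit ≥ yᵀa₃ = 8·1 + 7·4 = 36.

36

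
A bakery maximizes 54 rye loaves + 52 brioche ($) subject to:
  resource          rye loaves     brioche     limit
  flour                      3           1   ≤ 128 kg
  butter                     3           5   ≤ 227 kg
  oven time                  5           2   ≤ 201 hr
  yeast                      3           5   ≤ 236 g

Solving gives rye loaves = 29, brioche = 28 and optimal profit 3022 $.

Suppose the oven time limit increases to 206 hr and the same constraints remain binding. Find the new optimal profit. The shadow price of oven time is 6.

Δb = 5, so new z* = 3022 + (6)·(5) = 3022 + 30 = 3052.

3052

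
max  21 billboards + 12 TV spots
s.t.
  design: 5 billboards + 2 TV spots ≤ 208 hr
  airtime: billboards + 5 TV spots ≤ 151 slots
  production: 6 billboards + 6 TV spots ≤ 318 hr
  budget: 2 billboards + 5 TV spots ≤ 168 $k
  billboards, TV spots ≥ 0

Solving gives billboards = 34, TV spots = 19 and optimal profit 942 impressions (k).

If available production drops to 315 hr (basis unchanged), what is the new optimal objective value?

939

At the optimum: design uses 208 of 208 (binding); airtime uses 129 of 151 (slack = 22); production uses 318 of 318 (binding); budget uses 163 of 168 (slack = 5).
Slack constraints have shadow price 0 (complementary slackness).
The binding rows give the dual system: 5·y_design + 6·y_production = 21 and 2·y_design + 6·y_production = 12.
This yields shadow prices y_design = 3, y_production = 1.
Δz = y_production·Δb = 1 × (-3) = -3, so new z* = 942 − 3 = 939.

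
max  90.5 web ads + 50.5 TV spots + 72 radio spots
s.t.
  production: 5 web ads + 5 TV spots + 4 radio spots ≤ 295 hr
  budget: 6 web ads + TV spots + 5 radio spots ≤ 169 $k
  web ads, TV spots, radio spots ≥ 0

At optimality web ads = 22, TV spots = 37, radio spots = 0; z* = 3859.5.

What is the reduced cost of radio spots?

Check each constraint at x*: production 295/295 (tight); budget 169/169 (tight).
Dual feasibility on the basic columns requires 5·y_production + 6·y_budget = 90.5, 5·y_production + 1·y_budget = 50.5.
This yields shadow prices y_production = 8.5, y_budget = 8.
Reduced cost of radio spots: c₃ − yᵀa₃ = 72 − (8.5·4 + 8·5) = 72 − 74 = -2.

-2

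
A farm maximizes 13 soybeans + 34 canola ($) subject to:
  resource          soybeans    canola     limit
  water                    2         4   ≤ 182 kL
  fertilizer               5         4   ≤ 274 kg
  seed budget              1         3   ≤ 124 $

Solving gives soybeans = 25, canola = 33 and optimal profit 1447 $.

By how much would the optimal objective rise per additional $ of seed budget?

8

Binding: water and seed budget. Non-binding: fertilizer (17 unused).
Slack constraints have shadow price 0 (complementary slackness).
Dual feasibility on the basic columns requires 2·y_water + 1·y_seed budget = 13, 4·y_water + 3·y_seed budget = 34.
Solving: y_water = 2.5, y_seed budget = 8.
Shadow price of seed budget = 8.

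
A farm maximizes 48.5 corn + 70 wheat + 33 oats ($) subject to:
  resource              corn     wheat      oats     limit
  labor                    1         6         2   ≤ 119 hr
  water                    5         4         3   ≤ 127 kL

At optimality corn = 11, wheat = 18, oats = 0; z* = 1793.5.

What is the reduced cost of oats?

-4.5

At the optimum: labor uses 119 of 119 (binding); water uses 127 of 127 (binding).
From A_Bᵀ y = c: 1·y_labor + 5·y_water = 48.5; 6·y_labor + 4·y_water = 70.
This yields shadow prices y_labor = 6, y_water = 8.5.
Reduced cost of oats: c₃ − yᵀa₃ = 33 − (6·2 + 8.5·3) = 33 − 37.5 = -4.5.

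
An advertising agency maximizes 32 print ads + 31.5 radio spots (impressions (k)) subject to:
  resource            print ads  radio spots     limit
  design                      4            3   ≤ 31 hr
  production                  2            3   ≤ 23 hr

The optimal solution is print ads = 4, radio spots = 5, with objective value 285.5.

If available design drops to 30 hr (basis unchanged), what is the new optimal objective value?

280

At the optimum: design uses 31 of 31 (binding); production uses 23 of 23 (binding).
Dual feasibility on the basic columns requires 4·y_design + 2·y_production = 32, 3·y_design + 3·y_production = 31.5.
→ y_design = 5.5 and y_production = 5.
Δz = y_design·Δb = 5.5 × (-1) = -5.5, so new z* = 285.5 − 5.5 = 280.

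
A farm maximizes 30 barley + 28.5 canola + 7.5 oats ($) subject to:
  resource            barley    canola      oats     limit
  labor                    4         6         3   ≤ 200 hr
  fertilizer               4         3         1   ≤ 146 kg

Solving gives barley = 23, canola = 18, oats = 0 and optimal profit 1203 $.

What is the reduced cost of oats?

-4

At the optimum: labor uses 200 of 200 (binding); fertilizer uses 146 of 146 (binding).
Dual feasibility on the basic columns requires 4·y_labor + 4·y_fertilizer = 30, 6·y_labor + 3·y_fertilizer = 28.5.
This yields shadow prices y_labor = 2, y_fertilizer = 5.5.
Reduced cost of oats: c₃ − yᵀa₃ = 7.5 − (2·3 + 5.5·1) = 7.5 − 11.5 = -4.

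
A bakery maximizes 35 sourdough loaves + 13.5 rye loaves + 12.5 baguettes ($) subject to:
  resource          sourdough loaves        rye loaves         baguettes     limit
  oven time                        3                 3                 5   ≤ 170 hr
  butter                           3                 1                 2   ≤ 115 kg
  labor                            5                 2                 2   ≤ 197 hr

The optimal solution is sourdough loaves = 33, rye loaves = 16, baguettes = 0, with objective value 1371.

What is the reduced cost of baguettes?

-3.5

At the optimum: oven time uses 147 of 170 (slack = 23); butter uses 115 of 115 (binding); labor uses 197 of 197 (binding).
Slack constraints have shadow price 0 (complementary slackness).
The binding rows give the dual system: 3·y_butter + 5·y_labor = 35 and 1·y_butter + 2·y_labor = 13.5.
This yields shadow prices y_butter = 2.5, y_labor = 5.5.
Reduced cost of baguettes: c₃ − yᵀa₃ = 12.5 − (2.5·2 + 5.5·2) = 12.5 − 16 = -3.5.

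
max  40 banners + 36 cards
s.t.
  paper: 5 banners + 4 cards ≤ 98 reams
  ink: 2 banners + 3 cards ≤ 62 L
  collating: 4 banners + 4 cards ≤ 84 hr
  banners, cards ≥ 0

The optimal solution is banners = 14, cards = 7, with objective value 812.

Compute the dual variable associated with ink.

Binding: paper and collating. Non-binding: ink (13 unused).
Since ink is not tight, its dual is 0.
Dual feasibility on the basic columns requires 5·y_paper + 4·y_collating = 40, 4·y_paper + 4·y_collating = 36.
→ y_paper = 4 and y_collating = 5.
Shadow price of ink = 0.

0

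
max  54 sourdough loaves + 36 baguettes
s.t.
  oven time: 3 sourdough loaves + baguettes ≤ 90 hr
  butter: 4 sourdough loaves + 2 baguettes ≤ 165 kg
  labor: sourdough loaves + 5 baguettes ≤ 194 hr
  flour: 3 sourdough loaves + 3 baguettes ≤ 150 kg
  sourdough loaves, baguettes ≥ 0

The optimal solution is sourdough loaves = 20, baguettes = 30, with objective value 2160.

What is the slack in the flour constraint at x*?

0

flour used = 3·20 + 3·30 = 150; slack = 150 − 150 = 0.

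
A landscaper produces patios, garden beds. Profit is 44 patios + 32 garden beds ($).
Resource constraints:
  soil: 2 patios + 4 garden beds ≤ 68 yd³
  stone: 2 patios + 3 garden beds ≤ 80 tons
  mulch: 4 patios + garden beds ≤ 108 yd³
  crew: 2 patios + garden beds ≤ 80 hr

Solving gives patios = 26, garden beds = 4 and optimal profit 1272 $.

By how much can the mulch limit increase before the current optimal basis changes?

Binding constraints: soil, mulch. The basis is B = [[2,4],[4,1]] with det -14.
Per unit increase in mulch, x* moves by d = (0.2857, -0.1429).
The basis stays optimal until garden beds reaches 0; allowable increase = 28 yd³.

28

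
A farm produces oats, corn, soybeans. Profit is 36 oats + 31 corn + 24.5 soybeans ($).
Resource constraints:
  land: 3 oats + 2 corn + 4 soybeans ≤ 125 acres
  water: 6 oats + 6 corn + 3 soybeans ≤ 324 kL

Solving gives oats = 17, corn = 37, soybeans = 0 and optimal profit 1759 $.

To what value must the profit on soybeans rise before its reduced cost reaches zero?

Both land and water are binding at x*.
Dual feasibility on the basic columns requires 3·y_land + 6·y_water = 36, 2·y_land + 6·y_water = 31.
Solving: y_land = 5, y_water = 3.5.
soybeans enters the basis when its profit ≥ yᵀa₃ = 5·4 + 3.5·3 = 30.5.

30.5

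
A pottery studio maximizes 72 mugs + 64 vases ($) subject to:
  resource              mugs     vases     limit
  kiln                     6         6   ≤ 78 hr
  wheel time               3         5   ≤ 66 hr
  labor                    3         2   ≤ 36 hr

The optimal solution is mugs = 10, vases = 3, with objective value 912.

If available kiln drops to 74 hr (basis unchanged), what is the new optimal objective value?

880

Check each constraint at x*: kiln 78/78 (tight); wheel time 45/66 (slack 21); labor 36/36 (tight).
Slack constraints have shadow price 0 (complementary slackness).
Dual feasibility on the basic columns requires 6·y_kiln + 3·y_labor = 72, 6·y_kiln + 2·y_labor = 64.
→ y_kiln = 8 and y_labor = 8.
Δz = y_kiln·Δb = 8 × (-4) = -32, so new z* = 912 − 32 = 880.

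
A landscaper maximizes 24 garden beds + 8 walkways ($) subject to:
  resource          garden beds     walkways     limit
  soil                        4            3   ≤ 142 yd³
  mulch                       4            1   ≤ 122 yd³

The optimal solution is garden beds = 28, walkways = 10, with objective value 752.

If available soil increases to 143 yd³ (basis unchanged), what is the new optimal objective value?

At the optimum: soil uses 142 of 142 (binding); mulch uses 122 of 122 (binding).
The binding rows give the dual system: 4·y_soil + 4·y_mulch = 24 and 3·y_soil + 1·y_mulch = 8.
→ y_soil = 1 and y_mulch = 5.
Δz = y_soil·Δb = 1 × (1) = 1, so new z* = 752 + 1 = 753.

753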